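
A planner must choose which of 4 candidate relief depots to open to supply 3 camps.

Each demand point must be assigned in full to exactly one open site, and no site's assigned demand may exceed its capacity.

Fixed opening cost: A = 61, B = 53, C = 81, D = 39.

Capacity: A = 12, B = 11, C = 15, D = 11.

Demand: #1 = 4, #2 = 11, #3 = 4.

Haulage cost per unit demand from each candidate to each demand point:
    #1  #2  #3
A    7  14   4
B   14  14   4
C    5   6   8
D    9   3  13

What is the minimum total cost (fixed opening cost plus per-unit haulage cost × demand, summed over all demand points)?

Open {A, D}; cheapest assignment that respects the capacities:
  A (cap 12, load 8): #1, #3 — cost 4×7 + 4×4 = 44
  D (cap 11, load 11): #2 — cost 11×3 = 33
  Shipping 77, fixed 100 → total 177.
  Any other capacity-feasible assignment to {A, D} ships for at least 77.
Compare {B, D}: its best feasible assignment gives total 197.
Compare {C, D}: its best feasible assignment gives total 205.
Every other set of open sites that can feasibly serve all demand totals ≥ 197 even under its best assignment. Minimum: 177.

177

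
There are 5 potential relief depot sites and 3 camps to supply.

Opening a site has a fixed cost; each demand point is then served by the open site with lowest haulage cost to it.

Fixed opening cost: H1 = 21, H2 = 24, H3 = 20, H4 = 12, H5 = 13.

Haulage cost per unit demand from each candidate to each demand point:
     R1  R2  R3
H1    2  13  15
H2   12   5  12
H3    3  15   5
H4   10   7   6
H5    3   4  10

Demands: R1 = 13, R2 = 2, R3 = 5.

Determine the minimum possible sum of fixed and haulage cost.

102

Open {H4, H5}: assign each demand point to its cheapest open site.
  R1→H5 13×3=39, R2→H5 2×4=8, R3→H4 5×6=30
  haulage cost 77, fixed 25 → total 102.
Compare {H1, H4}: haulage cost 70 + fixed 33 = 103.
Compare {H3, H5}: haulage cost 72 + fixed 33 = 105.
Compare {H5}: haulage cost 97 + fixed 13 = 110.
All other subsets cost ≥ 103. Minimum total cost: 102.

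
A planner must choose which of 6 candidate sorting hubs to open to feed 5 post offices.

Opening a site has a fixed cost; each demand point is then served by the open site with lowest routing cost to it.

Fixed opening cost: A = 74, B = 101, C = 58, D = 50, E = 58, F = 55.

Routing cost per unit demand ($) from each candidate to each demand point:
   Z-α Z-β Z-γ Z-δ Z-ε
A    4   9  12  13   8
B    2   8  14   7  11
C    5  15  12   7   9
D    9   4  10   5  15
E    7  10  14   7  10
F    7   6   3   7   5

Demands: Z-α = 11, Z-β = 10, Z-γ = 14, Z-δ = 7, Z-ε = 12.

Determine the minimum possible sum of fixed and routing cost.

343

Open {F}: assign each demand point to its cheapest open site.
  Z-α→F 11×7=77, Z-β→F 10×6=60, Z-γ→F 14×3=42, Z-δ→F 7×7=49, Z-ε→F 12×5=60
  routing cost 288, fixed 55 → total 343.
Compare {D, F}: routing cost 254 + fixed 105 = 359.
Compare {C, F}: routing cost 266 + fixed 113 = 379.
Compare {A, F}: routing cost 255 + fixed 129 = 384.
All other subsets cost ≥ 359. Minimum total cost: 343.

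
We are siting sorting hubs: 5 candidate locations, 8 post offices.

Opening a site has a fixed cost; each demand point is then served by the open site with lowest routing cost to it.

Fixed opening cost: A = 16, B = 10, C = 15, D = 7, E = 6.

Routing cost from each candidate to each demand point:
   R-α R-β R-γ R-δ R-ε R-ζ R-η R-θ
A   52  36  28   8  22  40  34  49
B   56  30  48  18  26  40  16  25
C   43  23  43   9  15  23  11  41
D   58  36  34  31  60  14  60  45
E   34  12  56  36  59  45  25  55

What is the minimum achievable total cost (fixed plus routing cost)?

Open {B, C, D, E}: assign each demand point to its cheapest open site.
  R-α→E 34, R-β→E 12, R-γ→D 34, R-δ→C 9, R-ε→C 15, R-ζ→D 14, R-η→C 11, R-θ→B 25
  routing cost 154, fixed 38 → total 192.
Compare {C, D, E}: routing cost 170 + fixed 28 = 198.
Compare {A, B, D, E}: routing cost 159 + fixed 39 = 198.
Compare {A, B, C, D, E}: routing cost 147 + fixed 54 = 201.
All other subsets cost ≥ 198. Minimum total cost: 192.

192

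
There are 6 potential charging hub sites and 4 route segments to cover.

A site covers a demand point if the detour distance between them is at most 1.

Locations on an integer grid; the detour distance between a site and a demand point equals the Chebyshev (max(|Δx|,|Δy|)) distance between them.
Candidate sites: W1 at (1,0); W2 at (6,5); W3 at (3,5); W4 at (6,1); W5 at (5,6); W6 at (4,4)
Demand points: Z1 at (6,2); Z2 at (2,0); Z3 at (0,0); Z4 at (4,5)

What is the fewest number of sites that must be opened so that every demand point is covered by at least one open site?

Coverage sets (demand points within 1 of each site):
  W1: {Z2, Z3}
  W2: {}
  W3: {Z4}
  W4: {Z1}
  W5: {Z4}
  W6: {Z4}
No 2 sites suffice: every size-2 union leaves at least one demand point uncovered.
But {W1, W3, W4} covers everything, so the minimum is 3.

3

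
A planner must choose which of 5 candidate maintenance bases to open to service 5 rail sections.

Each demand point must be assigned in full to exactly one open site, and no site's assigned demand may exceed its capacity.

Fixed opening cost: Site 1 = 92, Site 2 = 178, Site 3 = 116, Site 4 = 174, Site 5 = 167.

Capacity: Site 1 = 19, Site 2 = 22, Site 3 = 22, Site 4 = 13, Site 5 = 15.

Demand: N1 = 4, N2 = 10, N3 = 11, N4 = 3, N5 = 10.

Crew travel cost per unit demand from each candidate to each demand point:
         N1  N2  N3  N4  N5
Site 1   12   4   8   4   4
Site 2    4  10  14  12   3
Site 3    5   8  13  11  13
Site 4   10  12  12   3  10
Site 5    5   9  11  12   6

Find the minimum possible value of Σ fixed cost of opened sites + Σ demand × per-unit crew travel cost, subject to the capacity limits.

Open {Site 1, Site 3}; cheapest assignment that respects the capacities:
  Site 1 (cap 19, load 17): N1, N4, N5 — cost 4×12 + 3×4 + 10×4 = 100
  Site 3 (cap 22, load 21): N2, N3 — cost 10×8 + 11×13 = 223
  Shipping 323, fixed 208 → total 531.
  Any other capacity-feasible assignment to {Site 1, Site 3} ships for at least 323.
Compare {Site 1, Site 2}: its best feasible assignment gives total 548.
Compare {Site 2, Site 3}: its best feasible assignment gives total 599.
Every other set of open sites that can feasibly serve all demand totals ≥ 548 even under its best assignment. Minimum: 531.

531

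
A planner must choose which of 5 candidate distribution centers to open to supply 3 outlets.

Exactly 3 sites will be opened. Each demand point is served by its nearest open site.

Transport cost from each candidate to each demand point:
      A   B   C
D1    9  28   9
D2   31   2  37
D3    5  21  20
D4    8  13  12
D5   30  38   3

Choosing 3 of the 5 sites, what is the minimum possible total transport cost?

Open {D2, D3, D5}.
  A→D3 5, B→D2 2, C→D5 3  ⇒ total 10.
Compare {D2, D4, D5}: total 13.
Compare {D1, D2, D5}: total 14.
No size-3 selection does better; minimum is 10.

10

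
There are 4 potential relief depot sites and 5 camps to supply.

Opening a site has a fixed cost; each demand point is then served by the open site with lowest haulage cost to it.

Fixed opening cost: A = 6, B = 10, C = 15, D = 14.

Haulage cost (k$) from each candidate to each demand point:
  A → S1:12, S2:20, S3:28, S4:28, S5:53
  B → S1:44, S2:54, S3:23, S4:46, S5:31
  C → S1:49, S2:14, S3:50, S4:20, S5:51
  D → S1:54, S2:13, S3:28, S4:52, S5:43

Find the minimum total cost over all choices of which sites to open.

Open {A, B}: assign each demand point to its cheapest open site.
  S1→A 12, S2→A 20, S3→B 23, S4→A 28, S5→B 31
  haulage cost 114, fixed 16 → total 130.
Compare {A, B, C}: haulage cost 100 + fixed 31 = 131.
Compare {A, B, D}: haulage cost 107 + fixed 30 = 137.
Compare {A, D}: haulage cost 124 + fixed 20 = 144.
All other subsets cost ≥ 131. Minimum total cost: 130.

130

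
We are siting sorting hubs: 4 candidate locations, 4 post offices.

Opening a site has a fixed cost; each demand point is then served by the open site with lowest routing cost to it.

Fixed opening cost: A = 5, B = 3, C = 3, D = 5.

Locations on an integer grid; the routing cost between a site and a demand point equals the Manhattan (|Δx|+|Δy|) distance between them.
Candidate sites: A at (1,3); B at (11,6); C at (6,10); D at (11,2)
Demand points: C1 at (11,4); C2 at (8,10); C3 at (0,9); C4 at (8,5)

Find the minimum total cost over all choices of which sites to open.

Open {B, C}: assign each demand point to its cheapest open site.
  C1→B 2, C2→C 2, C3→C 7, C4→B 4
  routing cost 15, fixed 6 → total 21.
Compare {C, D}: routing cost 17 + fixed 8 = 25.
Compare {A, B, C}: routing cost 15 + fixed 11 = 26.
Compare {B, C, D}: routing cost 15 + fixed 11 = 26.
All other subsets cost ≥ 25. Minimum total cost: 21.

21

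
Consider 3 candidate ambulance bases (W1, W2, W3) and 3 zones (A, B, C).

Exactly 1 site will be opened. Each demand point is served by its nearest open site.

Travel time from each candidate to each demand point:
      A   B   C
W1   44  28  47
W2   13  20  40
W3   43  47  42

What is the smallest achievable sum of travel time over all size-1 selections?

73

Open {W2}.
  A→W2 13, B→W2 20, C→W2 40  ⇒ total 73.
Compare {W1}: total 119.
Compare {W3}: total 132.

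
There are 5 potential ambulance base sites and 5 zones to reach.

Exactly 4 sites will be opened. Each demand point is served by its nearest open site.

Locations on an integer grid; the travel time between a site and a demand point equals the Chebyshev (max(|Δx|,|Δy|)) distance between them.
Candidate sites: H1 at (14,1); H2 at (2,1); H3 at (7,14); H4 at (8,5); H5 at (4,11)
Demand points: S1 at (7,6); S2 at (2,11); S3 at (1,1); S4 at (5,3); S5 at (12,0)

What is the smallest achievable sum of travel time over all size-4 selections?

9

Open {H1, H2, H4, H5}.
  S1→H4 1, S2→H5 2, S3→H2 1, S4→H2 3, S5→H1 2  ⇒ total 9.
Compare {H1, H2, H3, H4}: total 12.
Compare {H2, H3, H4, H5}: total 12.
No size-4 selection does better; minimum is 9.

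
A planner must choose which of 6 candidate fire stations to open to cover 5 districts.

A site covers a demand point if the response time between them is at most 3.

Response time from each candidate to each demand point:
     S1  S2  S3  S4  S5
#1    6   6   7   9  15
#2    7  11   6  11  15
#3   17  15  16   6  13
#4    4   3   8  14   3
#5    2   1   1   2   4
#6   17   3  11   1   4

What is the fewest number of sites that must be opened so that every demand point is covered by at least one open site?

2

Coverage sets (demand points within 3 of each site):
  #1: {}
  #2: {}
  #3: {}
  #4: {S2, S5}
  #5: {S1, S2, S3, S4}
  #6: {S2, S4}
No single site covers all 5 demand points.
But {#4, #5} covers everything, so the minimum is 2.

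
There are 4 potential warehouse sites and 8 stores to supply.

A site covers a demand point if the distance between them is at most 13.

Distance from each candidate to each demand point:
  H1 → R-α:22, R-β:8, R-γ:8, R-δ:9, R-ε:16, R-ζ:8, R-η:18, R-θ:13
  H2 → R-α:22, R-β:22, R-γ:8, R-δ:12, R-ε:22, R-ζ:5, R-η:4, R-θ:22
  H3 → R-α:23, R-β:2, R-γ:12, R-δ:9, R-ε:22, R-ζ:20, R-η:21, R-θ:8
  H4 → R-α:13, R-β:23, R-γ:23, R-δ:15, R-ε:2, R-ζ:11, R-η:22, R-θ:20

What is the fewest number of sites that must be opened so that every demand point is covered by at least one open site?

3

Coverage sets (demand points within 13 of each site):
  H1: {R-β, R-γ, R-δ, R-ζ, R-θ}
  H2: {R-γ, R-δ, R-ζ, R-η}
  H3: {R-β, R-γ, R-δ, R-θ}
  H4: {R-α, R-ε, R-ζ}
No 2 sites suffice: every size-2 union leaves at least one demand point uncovered.
But {H1, H2, H4} covers everything, so the minimum is 3.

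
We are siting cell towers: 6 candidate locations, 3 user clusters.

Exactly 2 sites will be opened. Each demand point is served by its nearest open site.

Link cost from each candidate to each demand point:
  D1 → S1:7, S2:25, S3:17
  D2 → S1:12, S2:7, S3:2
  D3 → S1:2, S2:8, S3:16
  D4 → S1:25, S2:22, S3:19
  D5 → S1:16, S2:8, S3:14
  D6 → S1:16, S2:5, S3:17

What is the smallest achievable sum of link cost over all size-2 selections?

Open {D2, D3}.
  S1→D3 2, S2→D2 7, S3→D2 2  ⇒ total 11.
Compare {D1, D2}: total 16.
Compare {D2, D6}: total 19.
No size-2 selection does better; minimum is 11.

11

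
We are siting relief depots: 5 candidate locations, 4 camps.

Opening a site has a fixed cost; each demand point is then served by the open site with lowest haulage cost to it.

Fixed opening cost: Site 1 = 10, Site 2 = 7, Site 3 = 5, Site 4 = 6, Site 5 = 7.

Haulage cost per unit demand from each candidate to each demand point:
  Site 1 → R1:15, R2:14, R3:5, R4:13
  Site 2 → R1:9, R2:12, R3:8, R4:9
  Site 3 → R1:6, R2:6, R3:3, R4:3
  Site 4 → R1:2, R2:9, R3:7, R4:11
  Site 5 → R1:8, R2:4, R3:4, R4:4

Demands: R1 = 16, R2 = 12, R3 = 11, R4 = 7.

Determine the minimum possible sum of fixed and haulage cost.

Open {Site 3, Site 4, Site 5}: assign each demand point to its cheapest open site.
  R1→Site 4 16×2=32, R2→Site 5 12×4=48, R3→Site 3 11×3=33, R4→Site 3 7×3=21
  haulage cost 134, fixed 18 → total 152.
Compare {Site 2, Site 3, Site 4, Site 5}: haulage cost 134 + fixed 25 = 159.
Compare {Site 1, Site 3, Site 4, Site 5}: haulage cost 134 + fixed 28 = 162.
Compare {Site 4, Site 5}: haulage cost 152 + fixed 13 = 165.
All other subsets cost ≥ 159. Minimum total cost: 152.

152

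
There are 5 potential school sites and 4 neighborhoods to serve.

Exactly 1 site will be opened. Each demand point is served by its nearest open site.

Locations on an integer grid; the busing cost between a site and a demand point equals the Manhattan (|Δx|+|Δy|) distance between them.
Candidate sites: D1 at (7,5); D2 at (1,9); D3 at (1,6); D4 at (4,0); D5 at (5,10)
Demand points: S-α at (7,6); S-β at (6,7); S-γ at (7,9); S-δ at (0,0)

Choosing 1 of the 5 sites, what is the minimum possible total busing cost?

20

Open {D1}.
  S-α→D1 1, S-β→D1 3, S-γ→D1 4, S-δ→D1 12  ⇒ total 20.
Compare {D3}: total 28.
Compare {D5}: total 28.
No size-1 selection does better; minimum is 20.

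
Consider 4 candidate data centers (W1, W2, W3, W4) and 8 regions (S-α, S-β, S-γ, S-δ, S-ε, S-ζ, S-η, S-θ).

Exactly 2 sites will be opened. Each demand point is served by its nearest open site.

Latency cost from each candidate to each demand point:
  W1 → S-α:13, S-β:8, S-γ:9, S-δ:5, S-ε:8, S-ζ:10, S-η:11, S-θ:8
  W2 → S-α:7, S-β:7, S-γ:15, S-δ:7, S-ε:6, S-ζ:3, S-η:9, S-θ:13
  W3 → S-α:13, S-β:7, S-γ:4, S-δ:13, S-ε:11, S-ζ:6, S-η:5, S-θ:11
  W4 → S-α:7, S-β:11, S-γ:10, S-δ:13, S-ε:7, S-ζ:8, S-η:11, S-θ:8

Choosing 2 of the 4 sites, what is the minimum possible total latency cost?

Open {W2, W3}.
  S-α→W2 7, S-β→W2 7, S-γ→W3 4, S-δ→W2 7, S-ε→W2 6, S-ζ→W2 3, S-η→W3 5, S-θ→W3 11  ⇒ total 50.
Compare {W1, W2}: total 54.
Compare {W1, W3}: total 56.
No size-2 selection does better; minimum is 50.

50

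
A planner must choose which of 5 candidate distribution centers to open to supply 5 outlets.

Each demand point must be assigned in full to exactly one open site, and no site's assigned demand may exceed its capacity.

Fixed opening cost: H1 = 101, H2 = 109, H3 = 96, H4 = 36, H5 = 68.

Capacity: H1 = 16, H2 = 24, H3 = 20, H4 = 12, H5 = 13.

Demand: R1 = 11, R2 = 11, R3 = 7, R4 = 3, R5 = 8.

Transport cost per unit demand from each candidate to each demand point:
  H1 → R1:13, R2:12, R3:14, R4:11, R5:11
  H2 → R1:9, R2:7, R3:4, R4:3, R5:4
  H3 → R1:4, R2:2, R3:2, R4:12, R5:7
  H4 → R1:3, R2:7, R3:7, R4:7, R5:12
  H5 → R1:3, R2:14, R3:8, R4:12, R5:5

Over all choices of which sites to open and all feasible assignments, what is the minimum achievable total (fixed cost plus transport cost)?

Open {H3, H4, H5}; cheapest assignment that respects the capacities:
  H3 (cap 20, load 18): R2, R3 — cost 11×2 + 7×2 = 36
  H4 (cap 12, load 11): R1 — cost 11×3 = 33
  H5 (cap 13, load 11): R4, R5 — cost 3×12 + 8×5 = 76
  Shipping 145, fixed 200 → total 345.
  Any other capacity-feasible assignment to {H3, H4, H5} ships for at least 145.
Compare {H2, H3, H4}: its best feasible assignment gives total 351.
Compare {H2, H3}: its best feasible assignment gives total 381.
Every other set of open sites that can feasibly serve all demand totals ≥ 351 even under its best assignment. Minimum: 345.

345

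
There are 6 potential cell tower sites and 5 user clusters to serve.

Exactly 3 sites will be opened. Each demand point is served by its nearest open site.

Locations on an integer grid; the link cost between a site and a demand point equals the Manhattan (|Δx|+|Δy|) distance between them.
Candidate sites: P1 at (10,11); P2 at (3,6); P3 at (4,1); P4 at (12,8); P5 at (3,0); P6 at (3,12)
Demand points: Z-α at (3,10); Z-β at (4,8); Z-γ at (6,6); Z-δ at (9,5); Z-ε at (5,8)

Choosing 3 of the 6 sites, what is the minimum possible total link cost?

Open {P2, P4, P6}.
  Z-α→P6 2, Z-β→P2 3, Z-γ→P2 3, Z-δ→P4 6, Z-ε→P2 4  ⇒ total 18.
Compare {P1, P2, P6}: total 19.
Compare {P2, P3, P6}: total 19.
No size-3 selection does better; minimum is 18.

18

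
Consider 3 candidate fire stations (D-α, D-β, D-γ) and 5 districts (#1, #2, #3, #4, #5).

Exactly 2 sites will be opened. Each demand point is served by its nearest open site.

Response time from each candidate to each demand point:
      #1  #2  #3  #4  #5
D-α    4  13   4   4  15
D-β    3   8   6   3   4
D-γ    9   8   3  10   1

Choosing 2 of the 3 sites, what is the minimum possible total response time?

Open {D-β, D-γ}.
  #1→D-β 3, #2→D-β 8, #3→D-γ 3, #4→D-β 3, #5→D-γ 1  ⇒ total 18.
Compare {D-α, D-γ}: total 20.
Compare {D-α, D-β}: total 22.

18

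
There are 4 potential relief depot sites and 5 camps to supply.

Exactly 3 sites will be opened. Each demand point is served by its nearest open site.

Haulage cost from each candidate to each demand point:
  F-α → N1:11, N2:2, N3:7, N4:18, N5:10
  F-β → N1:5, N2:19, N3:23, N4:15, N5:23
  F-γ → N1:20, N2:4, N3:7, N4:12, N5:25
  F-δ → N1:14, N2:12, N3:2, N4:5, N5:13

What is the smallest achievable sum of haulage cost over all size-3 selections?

Open {F-α, F-β, F-δ}.
  N1→F-β 5, N2→F-α 2, N3→F-δ 2, N4→F-δ 5, N5→F-α 10  ⇒ total 24.
Compare {F-β, F-γ, F-δ}: total 29.
Compare {F-α, F-γ, F-δ}: total 30.
No size-3 selection does better; minimum is 24.

24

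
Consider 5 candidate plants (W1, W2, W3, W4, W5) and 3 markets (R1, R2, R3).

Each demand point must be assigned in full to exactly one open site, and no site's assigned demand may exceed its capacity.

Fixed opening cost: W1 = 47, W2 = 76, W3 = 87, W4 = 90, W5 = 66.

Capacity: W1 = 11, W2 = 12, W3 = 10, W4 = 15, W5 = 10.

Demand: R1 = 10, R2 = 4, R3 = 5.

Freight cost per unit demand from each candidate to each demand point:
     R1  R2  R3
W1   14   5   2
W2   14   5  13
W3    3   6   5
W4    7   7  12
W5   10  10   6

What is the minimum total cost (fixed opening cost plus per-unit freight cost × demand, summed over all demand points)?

Open {W1, W3}; cheapest assignment that respects the capacities:
  W1 (cap 11, load 9): R2, R3 — cost 4×5 + 5×2 = 30
  W3 (cap 10, load 10): R1 — cost 10×3 = 30
  Shipping 60, fixed 134 → total 194.
  Any other capacity-feasible assignment to {W1, W3} ships for at least 60.
Compare {W1, W4}: its best feasible assignment gives total 237.
Compare {W1, W5}: its best feasible assignment gives total 243.
Every other set of open sites that can feasibly serve all demand totals ≥ 237 even under its best assignment. Minimum: 194.

194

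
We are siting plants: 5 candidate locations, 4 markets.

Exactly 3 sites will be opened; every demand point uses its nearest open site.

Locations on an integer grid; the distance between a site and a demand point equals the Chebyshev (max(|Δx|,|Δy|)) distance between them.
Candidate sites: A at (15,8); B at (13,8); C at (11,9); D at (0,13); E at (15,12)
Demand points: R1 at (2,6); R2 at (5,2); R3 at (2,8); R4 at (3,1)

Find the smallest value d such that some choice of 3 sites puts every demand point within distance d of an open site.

8

Open {A, C, D}.
  Farthest demand point is R4 at distance 8 (to C); all others are ≤ 8.
With {B, C, D} the worst case is 8.
With {C, D, E} the worst case is 8.
No size-3 selection achieves below 8.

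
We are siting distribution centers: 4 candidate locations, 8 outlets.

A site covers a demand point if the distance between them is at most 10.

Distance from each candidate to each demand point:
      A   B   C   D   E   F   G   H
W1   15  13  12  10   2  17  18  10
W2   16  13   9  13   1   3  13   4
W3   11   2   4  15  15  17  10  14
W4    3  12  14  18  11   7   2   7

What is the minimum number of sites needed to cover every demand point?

Coverage sets (demand points within 10 of each site):
  W1: {D, E, H}
  W2: {C, E, F, H}
  W3: {B, C, G}
  W4: {A, F, G, H}
No 2 sites suffice: every size-2 union leaves at least one demand point uncovered.
But {W1, W3, W4} covers everything, so the minimum is 3.

3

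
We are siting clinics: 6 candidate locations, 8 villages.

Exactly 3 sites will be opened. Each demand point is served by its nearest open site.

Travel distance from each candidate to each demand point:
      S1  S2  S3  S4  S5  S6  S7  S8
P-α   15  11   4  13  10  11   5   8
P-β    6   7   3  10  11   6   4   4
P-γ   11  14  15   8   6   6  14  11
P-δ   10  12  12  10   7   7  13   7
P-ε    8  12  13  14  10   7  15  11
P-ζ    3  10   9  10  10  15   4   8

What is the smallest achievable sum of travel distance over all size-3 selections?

Open {P-β, P-γ, P-ζ}.
  S1→P-ζ 3, S2→P-β 7, S3→P-β 3, S4→P-γ 8, S5→P-γ 6, S6→P-β 6, S7→P-β 4, S8→P-β 4  ⇒ total 41.
Compare {P-α, P-β, P-γ}: total 44.
Compare {P-β, P-γ, P-δ}: total 44.
No size-3 selection does better; minimum is 41.

41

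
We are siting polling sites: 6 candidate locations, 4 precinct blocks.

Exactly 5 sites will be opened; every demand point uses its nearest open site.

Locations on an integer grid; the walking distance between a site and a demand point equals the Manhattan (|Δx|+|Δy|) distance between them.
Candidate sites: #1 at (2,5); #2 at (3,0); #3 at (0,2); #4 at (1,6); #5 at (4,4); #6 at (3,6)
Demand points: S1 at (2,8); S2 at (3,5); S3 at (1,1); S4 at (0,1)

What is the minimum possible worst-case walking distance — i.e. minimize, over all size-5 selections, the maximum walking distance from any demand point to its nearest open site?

Open {#1, #2, #3, #4, #5}.
  Farthest demand point is S1 at walking distance 3 (to #1); all others are ≤ 3.
With {#1, #2, #3, #4, #6} the worst case is 3.
With {#1, #2, #3, #5, #6} the worst case is 3.
No size-5 selection achieves below 3.

3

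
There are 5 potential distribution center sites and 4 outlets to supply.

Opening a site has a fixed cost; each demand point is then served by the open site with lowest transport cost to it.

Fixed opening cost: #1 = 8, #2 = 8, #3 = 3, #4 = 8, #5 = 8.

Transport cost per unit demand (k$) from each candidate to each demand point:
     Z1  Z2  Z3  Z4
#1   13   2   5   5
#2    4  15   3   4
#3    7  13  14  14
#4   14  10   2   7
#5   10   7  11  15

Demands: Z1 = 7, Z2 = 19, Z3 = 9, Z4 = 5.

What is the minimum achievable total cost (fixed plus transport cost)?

128

Open {#1, #2, #4}: assign each demand point to its cheapest open site.
  Z1→#2 7×4=28, Z2→#1 19×2=38, Z3→#4 9×2=18, Z4→#2 5×4=20
  transport cost 104, fixed 24 → total 128.
Compare {#1, #2}: transport cost 113 + fixed 16 = 129.
Compare {#1, #2, #3, #4}: transport cost 104 + fixed 27 = 131.
Compare {#1, #2, #3}: transport cost 113 + fixed 19 = 132.
All other subsets cost ≥ 129. Minimum total cost: 128.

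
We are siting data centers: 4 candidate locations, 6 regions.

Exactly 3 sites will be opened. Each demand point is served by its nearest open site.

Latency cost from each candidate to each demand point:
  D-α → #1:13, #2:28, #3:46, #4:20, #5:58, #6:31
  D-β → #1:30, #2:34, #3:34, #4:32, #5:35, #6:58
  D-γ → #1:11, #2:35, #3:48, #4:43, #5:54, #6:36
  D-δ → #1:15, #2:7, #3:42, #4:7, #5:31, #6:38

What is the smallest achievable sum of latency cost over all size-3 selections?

123

Open {D-α, D-β, D-δ}.
  #1→D-α 13, #2→D-δ 7, #3→D-β 34, #4→D-δ 7, #5→D-δ 31, #6→D-α 31  ⇒ total 123.
Compare {D-β, D-γ, D-δ}: total 126.
Compare {D-α, D-γ, D-δ}: total 129.
No size-3 selection does better; minimum is 123.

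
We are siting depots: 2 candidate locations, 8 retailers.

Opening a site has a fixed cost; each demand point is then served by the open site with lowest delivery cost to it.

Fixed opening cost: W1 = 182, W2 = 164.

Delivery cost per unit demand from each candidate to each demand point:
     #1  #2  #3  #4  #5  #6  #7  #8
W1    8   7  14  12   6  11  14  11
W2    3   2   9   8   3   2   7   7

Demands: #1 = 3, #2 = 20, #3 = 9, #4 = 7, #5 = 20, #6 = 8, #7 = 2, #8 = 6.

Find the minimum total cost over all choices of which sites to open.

Open {W2}: assign each demand point to its cheapest open site.
  #1→W2 3×3=9, #2→W2 20×2=40, #3→W2 9×9=81, #4→W2 7×8=56, #5→W2 20×3=60, #6→W2 8×2=16, #7→W2 2×7=14, #8→W2 6×7=42
  delivery cost 318, fixed 164 → total 482.
Compare {W1, W2}: delivery cost 318 + fixed 346 = 664.
Compare {W1}: delivery cost 676 + fixed 182 = 858.

482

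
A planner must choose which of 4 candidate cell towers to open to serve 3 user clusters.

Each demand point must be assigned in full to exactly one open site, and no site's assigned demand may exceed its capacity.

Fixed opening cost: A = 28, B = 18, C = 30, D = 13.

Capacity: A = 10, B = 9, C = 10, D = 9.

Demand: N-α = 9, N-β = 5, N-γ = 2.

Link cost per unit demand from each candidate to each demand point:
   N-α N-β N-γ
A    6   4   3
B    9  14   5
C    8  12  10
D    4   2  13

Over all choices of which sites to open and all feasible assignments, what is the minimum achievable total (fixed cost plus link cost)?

103

Open {A, D}; cheapest assignment that respects the capacities:
  A (cap 10, load 7): N-β, N-γ — cost 5×4 + 2×3 = 26
  D (cap 9, load 9): N-α — cost 9×4 = 36
  Shipping 62, fixed 41 → total 103.
  Any other capacity-feasible assignment to {A, D} ships for at least 62.
Compare {A, B, D}: its best feasible assignment gives total 121.
Compare {A, C, D}: its best feasible assignment gives total 133.
Every other set of open sites that can feasibly serve all demand totals ≥ 121 even under its best assignment. Minimum: 103.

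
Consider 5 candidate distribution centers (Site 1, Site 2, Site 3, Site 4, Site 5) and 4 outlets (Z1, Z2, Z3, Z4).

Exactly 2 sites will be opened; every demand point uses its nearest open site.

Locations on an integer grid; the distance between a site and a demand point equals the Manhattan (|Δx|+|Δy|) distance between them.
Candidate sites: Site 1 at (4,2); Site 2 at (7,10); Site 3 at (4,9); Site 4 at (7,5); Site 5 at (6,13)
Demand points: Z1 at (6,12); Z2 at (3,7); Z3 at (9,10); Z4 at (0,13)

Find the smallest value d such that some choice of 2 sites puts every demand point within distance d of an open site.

6

Open {Site 1, Site 5}.
  Farthest demand point is Z2 at distance 6 (to Site 1); all others are ≤ 6.
With {Site 3, Site 5} the worst case is 6.
With {Site 4, Site 5} the worst case is 6.
No size-2 selection achieves below 6.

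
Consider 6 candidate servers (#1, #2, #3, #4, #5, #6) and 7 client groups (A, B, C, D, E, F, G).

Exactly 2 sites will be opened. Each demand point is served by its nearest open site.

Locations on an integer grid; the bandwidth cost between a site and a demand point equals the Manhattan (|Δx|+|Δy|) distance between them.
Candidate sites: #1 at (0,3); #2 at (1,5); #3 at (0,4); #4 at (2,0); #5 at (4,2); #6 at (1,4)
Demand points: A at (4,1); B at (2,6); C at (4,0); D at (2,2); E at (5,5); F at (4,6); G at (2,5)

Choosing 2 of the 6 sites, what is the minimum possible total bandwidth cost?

16

Open {#2, #5}.
  A→#5 1, B→#2 2, C→#5 2, D→#5 2, E→#2 4, F→#2 4, G→#2 1  ⇒ total 16.
Compare {#2, #4}: total 18.
Compare {#5, #6}: total 18.
No size-2 selection does better; minimum is 16.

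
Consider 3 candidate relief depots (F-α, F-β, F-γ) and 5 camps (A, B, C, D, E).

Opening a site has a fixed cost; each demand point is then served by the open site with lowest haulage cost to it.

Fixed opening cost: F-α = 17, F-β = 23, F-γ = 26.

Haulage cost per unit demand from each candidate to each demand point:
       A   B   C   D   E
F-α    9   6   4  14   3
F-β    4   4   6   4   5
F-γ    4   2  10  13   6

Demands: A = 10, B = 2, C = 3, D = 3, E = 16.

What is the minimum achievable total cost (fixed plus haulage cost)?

Open {F-α, F-β}: assign each demand point to its cheapest open site.
  A→F-β 10×4=40, B→F-β 2×4=8, C→F-α 3×4=12, D→F-β 3×4=12, E→F-α 16×3=48
  haulage cost 120, fixed 40 → total 160.
Compare {F-β}: haulage cost 158 + fixed 23 = 181.
Compare {F-α, F-β, F-γ}: haulage cost 116 + fixed 66 = 182.
Compare {F-α, F-γ}: haulage cost 143 + fixed 43 = 186.
All other subsets cost ≥ 181. Minimum total cost: 160.

160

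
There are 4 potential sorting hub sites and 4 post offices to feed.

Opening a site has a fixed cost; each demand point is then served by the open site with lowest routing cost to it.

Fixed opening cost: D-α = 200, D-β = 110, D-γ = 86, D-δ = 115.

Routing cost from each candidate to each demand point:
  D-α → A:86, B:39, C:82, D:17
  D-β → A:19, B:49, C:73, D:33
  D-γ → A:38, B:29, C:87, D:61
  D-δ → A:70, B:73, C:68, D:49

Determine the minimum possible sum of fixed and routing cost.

Open {D-β}: assign each demand point to its cheapest open site.
  A→D-β 19, B→D-β 49, C→D-β 73, D→D-β 33
  routing cost 174, fixed 110 → total 284.
Compare {D-γ}: routing cost 215 + fixed 86 = 301.
Compare {D-β, D-γ}: routing cost 154 + fixed 196 = 350.
Compare {D-δ}: routing cost 260 + fixed 115 = 375.
All other subsets cost ≥ 301. Minimum total cost: 284.

284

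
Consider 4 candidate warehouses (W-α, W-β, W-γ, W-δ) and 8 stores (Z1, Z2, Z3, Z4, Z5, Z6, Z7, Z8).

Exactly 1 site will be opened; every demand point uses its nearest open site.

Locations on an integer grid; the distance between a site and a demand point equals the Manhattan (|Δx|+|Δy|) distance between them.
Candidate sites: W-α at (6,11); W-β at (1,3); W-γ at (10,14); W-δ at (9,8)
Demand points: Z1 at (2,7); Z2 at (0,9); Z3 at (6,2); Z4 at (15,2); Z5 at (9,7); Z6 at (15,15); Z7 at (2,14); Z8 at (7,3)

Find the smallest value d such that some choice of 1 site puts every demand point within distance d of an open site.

13

Open {W-δ}.
  Farthest demand point is Z6 at distance 13 (to W-δ); all others are ≤ 13.
With {W-γ} the worst case is 17.
With {W-α} the worst case is 18.
No size-1 selection achieves below 13.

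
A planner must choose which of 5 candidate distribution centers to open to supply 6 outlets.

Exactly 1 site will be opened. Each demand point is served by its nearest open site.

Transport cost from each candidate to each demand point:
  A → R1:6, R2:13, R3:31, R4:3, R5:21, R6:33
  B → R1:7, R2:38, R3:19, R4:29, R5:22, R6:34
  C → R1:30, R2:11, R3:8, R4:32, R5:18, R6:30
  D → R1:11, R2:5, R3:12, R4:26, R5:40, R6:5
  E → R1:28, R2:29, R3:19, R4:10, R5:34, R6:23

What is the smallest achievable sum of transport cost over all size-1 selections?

Open {D}.
  R1→D 11, R2→D 5, R3→D 12, R4→D 26, R5→D 40, R6→D 5  ⇒ total 99.
Compare {A}: total 107.
Compare {C}: total 129.
No size-1 selection does better; minimum is 99.

99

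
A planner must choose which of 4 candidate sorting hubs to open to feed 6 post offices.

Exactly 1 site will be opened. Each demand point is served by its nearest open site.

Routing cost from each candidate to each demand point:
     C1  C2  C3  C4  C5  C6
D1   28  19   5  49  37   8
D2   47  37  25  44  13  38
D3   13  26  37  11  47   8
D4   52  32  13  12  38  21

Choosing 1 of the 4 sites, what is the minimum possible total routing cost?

142

Open {D3}.
  C1→D3 13, C2→D3 26, C3→D3 37, C4→D3 11, C5→D3 47, C6→D3 8  ⇒ total 142.
Compare {D1}: total 146.
Compare {D4}: total 168.
No size-1 selection does better; minimum is 142.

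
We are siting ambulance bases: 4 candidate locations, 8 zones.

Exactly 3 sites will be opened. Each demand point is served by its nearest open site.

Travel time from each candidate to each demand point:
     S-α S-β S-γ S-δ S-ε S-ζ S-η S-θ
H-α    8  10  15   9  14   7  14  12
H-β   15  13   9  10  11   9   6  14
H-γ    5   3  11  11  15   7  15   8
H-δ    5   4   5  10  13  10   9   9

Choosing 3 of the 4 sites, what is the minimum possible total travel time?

55

Open {H-β, H-γ, H-δ}.
  S-α→H-γ 5, S-β→H-γ 3, S-γ→H-δ 5, S-δ→H-β 10, S-ε→H-β 11, S-ζ→H-γ 7, S-η→H-β 6, S-θ→H-γ 8  ⇒ total 55.
Compare {H-α, H-β, H-δ}: total 56.
Compare {H-α, H-β, H-γ}: total 58.
No size-3 selection does better; minimum is 55.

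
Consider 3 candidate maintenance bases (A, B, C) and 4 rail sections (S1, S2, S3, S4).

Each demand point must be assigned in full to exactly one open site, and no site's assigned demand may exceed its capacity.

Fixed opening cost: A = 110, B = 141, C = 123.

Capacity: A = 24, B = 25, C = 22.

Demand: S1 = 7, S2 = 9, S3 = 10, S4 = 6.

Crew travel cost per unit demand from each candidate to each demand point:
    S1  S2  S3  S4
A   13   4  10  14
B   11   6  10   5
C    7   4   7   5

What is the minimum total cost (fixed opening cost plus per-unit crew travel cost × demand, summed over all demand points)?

448

Open {A, C}; cheapest assignment that respects the capacities:
  A (cap 24, load 19): S2, S3 — cost 9×4 + 10×10 = 136
  C (cap 22, load 13): S1, S4 — cost 7×7 + 6×5 = 79
  Shipping 215, fixed 233 → total 448.
  Any other capacity-feasible assignment to {A, C} ships for at least 215.
Compare {B, C}: its best feasible assignment gives total 467.
Compare {A, B}: its best feasible assignment gives total 494.
Every other set of open sites that can feasibly serve all demand totals ≥ 467 even under its best assignment. Minimum: 448.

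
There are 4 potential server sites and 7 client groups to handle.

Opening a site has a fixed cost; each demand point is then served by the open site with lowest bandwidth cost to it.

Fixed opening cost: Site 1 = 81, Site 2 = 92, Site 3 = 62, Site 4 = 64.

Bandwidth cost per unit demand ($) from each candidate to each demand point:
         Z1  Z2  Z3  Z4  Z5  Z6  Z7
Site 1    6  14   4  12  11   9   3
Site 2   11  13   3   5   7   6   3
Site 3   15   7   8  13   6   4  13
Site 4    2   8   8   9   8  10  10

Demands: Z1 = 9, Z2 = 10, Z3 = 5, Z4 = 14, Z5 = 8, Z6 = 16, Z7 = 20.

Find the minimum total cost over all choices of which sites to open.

551

Open {Site 2, Site 4}: assign each demand point to its cheapest open site.
  Z1→Site 4 9×2=18, Z2→Site 4 10×8=80, Z3→Site 2 5×3=15, Z4→Site 2 14×5=70, Z5→Site 2 8×7=56, Z6→Site 2 16×6=96, Z7→Site 2 20×3=60
  bandwidth cost 395, fixed 156 → total 551.
Compare {Site 2, Site 3, Site 4}: bandwidth cost 345 + fixed 218 = 563.
Compare {Site 2, Site 3}: bandwidth cost 426 + fixed 154 = 580.
Compare {Site 1, Site 3, Site 4}: bandwidth cost 406 + fixed 207 = 613.
All other subsets cost ≥ 563. Minimum total cost: 551.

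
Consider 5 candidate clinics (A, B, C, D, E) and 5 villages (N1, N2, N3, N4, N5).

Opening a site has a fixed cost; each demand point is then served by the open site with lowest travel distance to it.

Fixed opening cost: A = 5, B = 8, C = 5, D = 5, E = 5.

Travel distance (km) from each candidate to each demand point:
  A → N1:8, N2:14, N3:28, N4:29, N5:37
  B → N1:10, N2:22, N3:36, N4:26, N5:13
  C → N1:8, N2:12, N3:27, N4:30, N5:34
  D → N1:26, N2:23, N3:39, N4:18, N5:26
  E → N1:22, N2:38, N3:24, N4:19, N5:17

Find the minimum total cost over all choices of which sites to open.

90

Open {C, E}: assign each demand point to its cheapest open site.
  N1→C 8, N2→C 12, N3→E 24, N4→E 19, N5→E 17
  travel distance 80, fixed 10 → total 90.
Compare {A, E}: travel distance 82 + fixed 10 = 92.
Compare {B, C, E}: travel distance 76 + fixed 18 = 94.
Compare {C, D, E}: travel distance 79 + fixed 15 = 94.
All other subsets cost ≥ 92. Minimum total cost: 90.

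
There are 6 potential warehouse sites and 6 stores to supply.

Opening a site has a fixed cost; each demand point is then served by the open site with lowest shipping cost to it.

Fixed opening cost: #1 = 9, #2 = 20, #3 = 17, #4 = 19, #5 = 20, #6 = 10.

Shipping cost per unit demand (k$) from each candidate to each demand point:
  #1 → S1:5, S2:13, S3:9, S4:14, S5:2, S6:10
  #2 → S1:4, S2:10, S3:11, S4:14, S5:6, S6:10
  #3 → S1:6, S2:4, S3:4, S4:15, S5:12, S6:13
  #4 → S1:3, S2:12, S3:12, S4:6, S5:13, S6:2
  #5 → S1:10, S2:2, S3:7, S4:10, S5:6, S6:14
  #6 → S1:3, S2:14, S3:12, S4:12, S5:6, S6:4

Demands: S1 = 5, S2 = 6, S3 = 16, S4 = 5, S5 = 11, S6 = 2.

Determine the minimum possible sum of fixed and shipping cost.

Open {#1, #3, #4}: assign each demand point to its cheapest open site.
  S1→#4 5×3=15, S2→#3 6×4=24, S3→#3 16×4=64, S4→#4 5×6=30, S5→#1 11×2=22, S6→#4 2×2=4
  shipping cost 159, fixed 45 → total 204.
Compare {#1, #3, #4, #5}: shipping cost 147 + fixed 65 = 212.
Compare {#1, #3, #4, #6}: shipping cost 159 + fixed 55 = 214.
Compare {#1, #3, #4, #5, #6}: shipping cost 147 + fixed 75 = 222.
All other subsets cost ≥ 212. Minimum total cost: 204.

204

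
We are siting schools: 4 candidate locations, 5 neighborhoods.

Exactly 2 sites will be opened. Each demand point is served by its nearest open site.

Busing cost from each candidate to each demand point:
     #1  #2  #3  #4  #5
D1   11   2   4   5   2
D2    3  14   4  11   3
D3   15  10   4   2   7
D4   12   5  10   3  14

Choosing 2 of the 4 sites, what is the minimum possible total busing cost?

Open {D1, D2}.
  #1→D2 3, #2→D1 2, #3→D1 4, #4→D1 5, #5→D1 2  ⇒ total 16.
Compare {D2, D4}: total 18.
Compare {D1, D3}: total 21.
No size-2 selection does better; minimum is 16.

16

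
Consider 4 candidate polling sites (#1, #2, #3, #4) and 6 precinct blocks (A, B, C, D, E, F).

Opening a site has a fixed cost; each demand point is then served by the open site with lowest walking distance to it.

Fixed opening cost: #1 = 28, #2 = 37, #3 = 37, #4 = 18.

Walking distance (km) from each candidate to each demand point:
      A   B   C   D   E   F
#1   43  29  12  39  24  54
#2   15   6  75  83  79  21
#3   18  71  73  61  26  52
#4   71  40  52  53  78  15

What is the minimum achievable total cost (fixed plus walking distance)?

182

Open {#1, #2}: assign each demand point to its cheapest open site.
  A→#2 15, B→#2 6, C→#1 12, D→#1 39, E→#1 24, F→#2 21
  walking distance 117, fixed 65 → total 182.
Compare {#1, #2, #4}: walking distance 111 + fixed 83 = 194.
Compare {#1, #4}: walking distance 162 + fixed 46 = 208.
Compare {#1, #2, #3}: walking distance 117 + fixed 102 = 219.
All other subsets cost ≥ 194. Minimum total cost: 182.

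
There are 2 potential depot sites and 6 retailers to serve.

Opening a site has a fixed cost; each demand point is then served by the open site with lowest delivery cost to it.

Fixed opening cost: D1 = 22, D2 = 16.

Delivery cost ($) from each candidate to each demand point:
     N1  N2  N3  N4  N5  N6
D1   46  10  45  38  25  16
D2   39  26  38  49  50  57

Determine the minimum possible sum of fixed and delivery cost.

202

Open {D1}: assign each demand point to its cheapest open site.
  N1→D1 46, N2→D1 10, N3→D1 45, N4→D1 38, N5→D1 25, N6→D1 16
  delivery cost 180, fixed 22 → total 202.
Compare {D1, D2}: delivery cost 166 + fixed 38 = 204.
Compare {D2}: delivery cost 259 + fixed 16 = 275.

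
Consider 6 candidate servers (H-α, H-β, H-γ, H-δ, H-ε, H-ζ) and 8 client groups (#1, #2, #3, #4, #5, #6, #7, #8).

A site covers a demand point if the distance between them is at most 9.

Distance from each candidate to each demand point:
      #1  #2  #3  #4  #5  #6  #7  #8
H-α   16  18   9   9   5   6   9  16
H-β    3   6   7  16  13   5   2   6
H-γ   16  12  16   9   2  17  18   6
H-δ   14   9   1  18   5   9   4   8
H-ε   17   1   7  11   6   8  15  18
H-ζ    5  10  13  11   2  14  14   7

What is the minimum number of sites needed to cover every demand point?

2

Coverage sets (demand points within 9 of each site):
  H-α: {#3, #4, #5, #6, #7}
  H-β: {#1, #2, #3, #6, #7, #8}
  H-γ: {#4, #5, #8}
  H-δ: {#2, #3, #5, #6, #7, #8}
  H-ε: {#2, #3, #5, #6}
  H-ζ: {#1, #5, #8}
No single site covers all 8 demand points.
But {H-α, H-β} covers everything, so the minimum is 2.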